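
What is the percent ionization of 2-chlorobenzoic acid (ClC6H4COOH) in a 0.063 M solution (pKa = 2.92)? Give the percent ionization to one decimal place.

ClC6H4COOH ⇌ ClC6H4COO- + H+; let x = [H+] at equilibrium.
Ka = 10^(−2.92) = 1.20 × 10^-3
Ka = x²/(C₀ − x); solving the quadratic gives x = 8.12 × 10^-3 M.
% ionization = x/C₀ × 100% = 8.12 × 10^-3/0.063 × 100% = 12.9%

12.9%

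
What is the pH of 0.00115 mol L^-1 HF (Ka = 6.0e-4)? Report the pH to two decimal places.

HF ⇌ F- + H+
From the ICE table, Ka = [H+]²/(0.00115 − [H+]) = 6.0 × 10^-4.
Here C₀/Ka ≈ 1.92, so the small-[H+] approximation fails. Use the quadratic:
[H+] = [−0.0006 + √(0.0006² + 2.76e-06)]/2 = 5.83 × 10^-4 M
pH = −log(5.83 × 10^-4) = 3.23

pH = 3.23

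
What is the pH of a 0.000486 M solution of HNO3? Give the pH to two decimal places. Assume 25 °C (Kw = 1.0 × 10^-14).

pH = 3.31

HNO3 is a strong acid and dissociates completely, so [H+] = 0.000486 M.
pH = -log(0.000486) = 3.31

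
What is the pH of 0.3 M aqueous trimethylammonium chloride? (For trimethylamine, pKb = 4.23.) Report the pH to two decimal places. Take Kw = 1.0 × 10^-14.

pH = 5.15

(CH3)3NH+ is the conjugate acid of the weak base (CH3)3N.
Kb = 10^(−4.23) = 5.89 × 10^-5
Ka = Kw/Kb = 1.0×10^-14 / 5.89 × 10^-5 = 1.70 × 10^-10
From the ICE table, Ka = [H+]²/(0.3 − [H+]) = 1.70 × 10^-10.
Neglecting [H+] in the denominator: [H+] = √(1.70 × 10^-10 × 0.3) = 7.14 × 10^-6 M
pH = −log[H+] = −log(7.14 × 10^-6) = 5.15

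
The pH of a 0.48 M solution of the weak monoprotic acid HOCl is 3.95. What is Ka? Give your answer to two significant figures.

Ka = 2.6 × 10^-8

[H+] = 10^(-3.95) = 1.12 × 10^-4 M
At equilibrium [HA] = 0.48 − 1.12 × 10^-4 = 4.80 × 10^-1 M
Ka = [H+][A-]/[HA] = (1.12 × 10^-4)² / 4.80 × 10^-1 = 2.6 × 10^-8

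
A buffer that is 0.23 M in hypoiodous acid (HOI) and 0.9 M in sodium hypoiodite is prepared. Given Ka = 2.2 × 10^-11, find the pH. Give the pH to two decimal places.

pKa = −log(2.2 × 10^-11) = 10.658
pH = pKa + log([A⁻]/[HA]) = 10.658 + log(0.9/0.23)
pH = 10.658 + (+0.593) = 11.25

pH = 11.25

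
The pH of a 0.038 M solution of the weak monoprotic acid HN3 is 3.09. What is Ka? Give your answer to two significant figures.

[H+] = 10^(-3.09) = 8.13 × 10^-4 M
At equilibrium [HA] = 0.038 − 8.13 × 10^-4 = 3.72 × 10^-2 M
Ka = [H+][A-]/[HA] = (8.13 × 10^-4)² / 3.72 × 10^-2 = 1.8 × 10^-5

Ka = 1.8 × 10^-5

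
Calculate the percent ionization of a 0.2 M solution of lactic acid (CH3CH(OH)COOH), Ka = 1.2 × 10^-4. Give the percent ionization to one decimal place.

2.4%

CH3CH(OH)COOH ⇌ CH3CH(OH)COO- + H+; let x = [H+] at equilibrium.
x ≈ √(Ka·C₀) = √(1.2 × 10^-4 × 0.2) = 4.90 × 10^-3 M
% ionization = x/C₀ × 100% = 4.90 × 10^-3/0.2 × 100% = 2.4%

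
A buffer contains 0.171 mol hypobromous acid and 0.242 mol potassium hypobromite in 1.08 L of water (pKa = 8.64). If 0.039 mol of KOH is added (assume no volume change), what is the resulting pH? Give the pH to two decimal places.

pH = 8.97

OH- converts HOBr to OBr-: HOBr → 0.132 mol, OBr- → 0.281 mol.
pH = pKa + log([A⁻]/[HA]) = 8.64 + log(0.281/0.132) = 8.64 +0.328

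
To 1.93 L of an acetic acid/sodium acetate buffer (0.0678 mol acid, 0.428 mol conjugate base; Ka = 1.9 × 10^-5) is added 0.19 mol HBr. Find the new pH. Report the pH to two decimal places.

pH = 4.69

After neutralization: n(CH3COOH) = 0.258 mol, n(CH3COO-) = 0.238 mol.
pKa = −log(1.9 × 10^-5) = 4.721
pH = pKa + log([A⁻]/[HA]) = 4.721 + log(0.238/0.258) = 4.721 -0.035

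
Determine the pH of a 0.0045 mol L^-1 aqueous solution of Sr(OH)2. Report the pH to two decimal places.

Sr(OH)2 is a strong base (each formula unit releases 2 OH-); [OH-] = 0.009 M.
pOH = -log(0.009) = 2.05
pH = 14.00 - 2.05 = 11.95

pH = 11.95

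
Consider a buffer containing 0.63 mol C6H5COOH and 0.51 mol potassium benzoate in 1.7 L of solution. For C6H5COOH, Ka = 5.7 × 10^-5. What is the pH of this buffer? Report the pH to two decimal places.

pKa = −log(5.7 × 10^-5) = 4.244
Henderson–Hasselbalch: pH = pKa + log([C6H5COO-]/[C6H5COOH]) = 4.244 + log(0.51/0.63)
pH = 4.244 + (-0.092) = 4.15

pH = 4.15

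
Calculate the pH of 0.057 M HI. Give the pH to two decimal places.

HI is a strong acid and dissociates completely, so [H+] = 0.057 M.
pH = -log(0.057) = 1.24

pH = 1.24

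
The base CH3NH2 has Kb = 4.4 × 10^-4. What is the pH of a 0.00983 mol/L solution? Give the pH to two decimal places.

pH = 11.27

CH3NH2 + H2O ⇌ CH3NH3+ + OH-
From the ICE table, Kb = x²/(0.00983 − x) = 4.4 × 10^-4.
x is not negligible relative to C₀; solve x² + 0.00044·x − 4.33e-06 = 0.
x = (−Kb + √(Kb² + 4·Kb·C₀))/2 = 1.87 × 10^-3 M
pOH = 2.73, so pH = 14.00 − pOH = 11.27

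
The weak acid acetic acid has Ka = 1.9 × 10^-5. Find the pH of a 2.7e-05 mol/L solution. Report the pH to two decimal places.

CH3COOH ⇌ CH3COO- + H+
Ka = x²/(2.7e-05 − x) = 1.9 × 10^-5
x is not negligible relative to C₀; solve x² + 1.9e-05·x − 5.13e-10 = 0.
x = [−1.9e-05 + √(1.9e-05² + 2.05e-09)]/2 = 1.51 × 10^-5 M
pH = −log(1.51 × 10^-5) = 4.82

pH = 4.82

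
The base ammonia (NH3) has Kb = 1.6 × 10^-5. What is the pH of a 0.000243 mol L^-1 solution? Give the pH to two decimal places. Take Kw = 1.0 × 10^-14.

NH3 + H2O ⇌ NH4+ + OH-
Kb = [OH-]²/(0.000243 − [OH-]) = 1.6 × 10^-5
Here C₀/Kb ≈ 15.2, so the small-[OH-] approximation fails. Use the quadratic:
[OH-] = (−Kb + √(Kb² + 4·Kb·C₀))/2 = 5.49 × 10^-5 M
pOH = −log(5.49 × 10^-5) = 4.26; pH = 14.00 − 4.26 = 9.74

pH = 9.74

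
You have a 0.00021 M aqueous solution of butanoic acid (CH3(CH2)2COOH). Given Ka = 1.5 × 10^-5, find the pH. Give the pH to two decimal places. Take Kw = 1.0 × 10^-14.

pH = 4.31

CH3(CH2)2COOH ⇌ CH3(CH2)2COO- + H+
Ka = [H+]²/(0.00021 − [H+]) = 1.5 × 10^-5
The 5% rule fails; solving [H+]² + Ka·[H+] − Ka·C₀ = 0 exactly:
[H+] = [−1.5e-05 + √(1.5e-05² + 1.26e-08)]/2 = 4.91 × 10^-5 M
pH = −log[H+] = −log(4.91 × 10^-5) = 4.31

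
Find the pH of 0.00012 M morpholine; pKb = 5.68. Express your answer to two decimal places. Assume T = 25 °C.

C4H8ONH + H2O ⇌ C4H8ONH2+ + OH-
Kb = 10^(−5.68) = 2.09 × 10^-6
From the ICE table, Kb = [OH-]²/(0.00012 − [OH-]) = 2.09 × 10^-6.
[OH-] is not negligible relative to C₀; solve [OH-]² + 2.09e-06·[OH-] − 2.51e-10 = 0.
[OH-] = [−2.09e-06 + √(2.09e-06² + 1e-09)]/2 = 1.48 × 10^-5 M
pOH = 4.83, so pH = 14.00 − pOH = 9.17

pH = 9.17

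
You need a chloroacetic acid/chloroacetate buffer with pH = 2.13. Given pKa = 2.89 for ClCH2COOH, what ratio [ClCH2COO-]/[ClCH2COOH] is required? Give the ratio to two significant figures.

ratio = 0.17

pH = pKa + log(r) ⇒ log(r) = 2.13 − 2.89 = -0.76
r = [ClCH2COO-]/[ClCH2COOH] = 10^(-0.76) = 0.174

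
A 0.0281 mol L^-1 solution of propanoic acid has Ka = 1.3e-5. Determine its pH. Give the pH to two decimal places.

CH3CH2COOH ⇌ CH3CH2COO- + H+
From the ICE table, Ka = [H+]²/(0.0281 − [H+]) = 1.3 × 10^-5.
Since Ka ≪ C₀, [H+] ≈ √(Ka·C₀) = 6.04 × 10^-4 M.
Check: 2.2% ionized — well under 5%, approximation valid.
pH = −log[H+] = −log(6.04 × 10^-4) = 3.22

pH = 3.22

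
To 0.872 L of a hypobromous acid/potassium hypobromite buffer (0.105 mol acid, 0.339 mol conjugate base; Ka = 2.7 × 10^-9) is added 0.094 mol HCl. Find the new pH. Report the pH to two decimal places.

Added H+ converts OBr- to HOBr: HOBr → 0.199 mol, OBr- → 0.245 mol.
pKa = −log(2.7 × 10^-9) = 8.569
pH = pKa + log([A⁻]/[HA]) = 8.569 + log(0.245/0.199) = 8.569 +0.090

pH = 8.66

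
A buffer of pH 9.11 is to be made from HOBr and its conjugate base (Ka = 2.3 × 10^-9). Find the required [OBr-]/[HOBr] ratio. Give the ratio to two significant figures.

pKa = -log(2.3 × 10^-9) = 8.638
pH = pKa + log(r) ⇒ log(r) = 9.11 − 8.638 = +0.472
r = [OBr-]/[HOBr] = 10^(+0.472) = 2.96

ratio = 3.0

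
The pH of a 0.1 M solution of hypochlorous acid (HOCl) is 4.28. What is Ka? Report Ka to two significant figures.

Ka = 2.8 × 10^-8

[H+] = 10^(-4.28) = 5.25 × 10^-5 M
At equilibrium [HA] = 0.1 − 5.25 × 10^-5 = 9.99 × 10^-2 M
Ka = [H+][A-]/[HA] = (5.25 × 10^-5)² / 9.99 × 10^-2 = 2.8 × 10^-8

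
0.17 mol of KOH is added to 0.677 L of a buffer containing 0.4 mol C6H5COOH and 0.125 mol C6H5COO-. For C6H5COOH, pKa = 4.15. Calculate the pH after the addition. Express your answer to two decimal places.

OH- converts C6H5COOH to C6H5COO-: C6H5COOH → 0.23 mol, C6H5COO- → 0.295 mol.
pH = pKa + log(n_C6H5COO-/n_C6H5COOH) = 4.15 + log(0.295/0.23) = 4.15 + (+0.108)

pH = 4.26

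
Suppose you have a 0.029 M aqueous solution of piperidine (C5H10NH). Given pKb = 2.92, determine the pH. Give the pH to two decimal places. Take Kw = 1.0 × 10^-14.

pH = 11.73

C5H10NH + H2O ⇌ C5H10NH2+ + OH-
Kb = 10^(−2.92) = 1.20 × 10^-3
From the ICE table, Kb = [OH-]²/(0.029 − [OH-]) = 1.20 × 10^-3.
Here C₀/Kb ≈ 24.2, so the small-[OH-] approximation fails. Use the quadratic:
[OH-] = [−0.0012 + √(0.0012² + 0.000139)]/2 = 5.33 × 10^-3 M
pOH = 2.27, so pH = 14.00 − pOH = 11.73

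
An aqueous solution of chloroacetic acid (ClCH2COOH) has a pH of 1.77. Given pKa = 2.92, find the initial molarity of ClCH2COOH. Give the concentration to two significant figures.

[H+] = 10^(-1.77) = 1.70 × 10^-2 M = x
Ka = 10^(−2.92) = 1.20 × 10^-3
Ka = x²/(C₀ − x) ⇒ C₀ = x + x²/Ka
C₀ = 1.70 × 10^-2 + (1.70 × 10^-2)²/(1.20 × 10^-3) = 2.58 × 10^-1 M

C₀ = 2.6 × 10^-1 M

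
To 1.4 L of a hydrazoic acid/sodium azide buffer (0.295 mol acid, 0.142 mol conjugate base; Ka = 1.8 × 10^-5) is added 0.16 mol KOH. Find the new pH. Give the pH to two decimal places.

pH = 5.09

OH- converts HN3 to N3-: HN3 → 0.135 mol, N3- → 0.302 mol.
pKa = −log(1.8 × 10^-5) = 4.745
pH = pKa + log(n_N3-/n_HN3) = 4.745 + log(0.302/0.135) = 4.745 + (+0.350)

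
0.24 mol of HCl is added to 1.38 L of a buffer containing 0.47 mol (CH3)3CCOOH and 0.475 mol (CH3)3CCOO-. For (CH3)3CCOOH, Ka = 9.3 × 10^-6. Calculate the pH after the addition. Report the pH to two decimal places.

pH = 4.55

After neutralization: n((CH3)3CCOOH) = 0.71 mol, n((CH3)3CCOO-) = 0.235 mol.
pKa = −log(9.3 × 10^-6) = 5.032
Henderson–Hasselbalch with mole ratio 0.235/0.71: pH = 5.032 + (-0.480)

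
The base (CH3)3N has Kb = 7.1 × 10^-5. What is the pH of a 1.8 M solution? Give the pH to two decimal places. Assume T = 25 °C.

pH = 12.05

(CH3)3N + H2O ⇌ (CH3)3NH+ + OH-
Let x = [OH-] at equilibrium. Kb = x²/(1.8 − x).
Assume x ≪ 1.8: x ≈ √(7.1 × 10^-5 × 1.8) = 1.13 × 10^-2 M
Check: 0.63% ionized — well under 5%, approximation valid.
pOH = −log(1.13 × 10^-2) = 1.95; pH = 14.00 − 1.95 = 12.05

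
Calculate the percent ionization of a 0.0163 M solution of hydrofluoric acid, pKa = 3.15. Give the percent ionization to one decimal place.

18.8%

HF ⇌ F- + H+; let x = [H+] at equilibrium.
Ka = 10^(−3.15) = 7.08 × 10^-4
Ka = x²/(C₀ − x); solving the quadratic gives x = 3.06 × 10^-3 M.
% ionization = x/C₀ × 100% = 3.06 × 10^-3/0.0163 × 100% = 18.8%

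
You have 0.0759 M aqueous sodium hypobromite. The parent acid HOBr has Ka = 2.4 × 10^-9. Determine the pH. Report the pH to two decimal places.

OBr- is the conjugate base of the weak acid HOBr.
Kb = Kw/Ka = 1.0×10^-14 / 2.4 × 10^-9 = 4.17 × 10^-6
Let x = [OH-] at equilibrium. Kb = x²/(0.0759 − x).
Neglecting x in the denominator: x = √(4.17 × 10^-6 × 0.0759) = 5.63 × 10^-4 M
(x/C₀ = 0.74% < 5%, so the approximation holds.)
pOH = −log(5.63 × 10^-4) = 3.25; pH = 14.00 − 3.25 = 10.75

pH = 10.75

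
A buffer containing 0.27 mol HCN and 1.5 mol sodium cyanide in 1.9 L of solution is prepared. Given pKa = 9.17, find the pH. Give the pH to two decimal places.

Henderson–Hasselbalch: pH = pKa + log([CN-]/[HCN]) = 9.17 + log(1.5/0.27)
pH = 9.17 + (+0.745) = 9.91

pH = 9.91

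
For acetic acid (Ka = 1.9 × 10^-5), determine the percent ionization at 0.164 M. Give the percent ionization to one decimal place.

CH3COOH ⇌ CH3COO- + H+; let x = [H+] at equilibrium.
x ≈ √(Ka·C₀) = √(1.9 × 10^-5 × 0.164) = 1.77 × 10^-3 M
% ionization = x/C₀ × 100% = 1.77 × 10^-3/0.164 × 100% = 1.1%

1.1%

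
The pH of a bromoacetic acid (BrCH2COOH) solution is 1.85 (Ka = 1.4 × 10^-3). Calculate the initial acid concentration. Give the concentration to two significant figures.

C₀ = 1.6 × 10^-1 M

[H+] = 10^(-1.85) = 1.41 × 10^-2 M = x
Ka = x²/(C₀ − x) ⇒ C₀ = x + x²/Ka
C₀ = 1.41 × 10^-2 + (1.41 × 10^-2)²/(1.4 × 10^-3) = 1.56 × 10^-1 M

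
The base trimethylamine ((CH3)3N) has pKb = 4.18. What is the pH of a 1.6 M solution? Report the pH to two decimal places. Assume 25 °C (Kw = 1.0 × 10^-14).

(CH3)3N + H2O ⇌ (CH3)3NH+ + OH-
Kb = 10^(−4.18) = 6.61 × 10^-5
Kb = x²/(1.6 − x) = 6.61 × 10^-5
Assume x ≪ 1.6: x ≈ √(6.61 × 10^-5 × 1.6) = 1.03 × 10^-2 M
(x/C₀ = 0.64% < 5%, so the approximation holds.)
pOH = 1.99, so pH = 14.00 − pOH = 12.01

pH = 12.01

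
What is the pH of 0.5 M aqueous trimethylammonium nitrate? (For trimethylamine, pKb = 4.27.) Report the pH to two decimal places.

(CH3)3NH+ is the conjugate acid of the weak base (CH3)3N.
Kb = 10^(−4.27) = 5.37 × 10^-5
Ka = Kw/Kb = 1.0×10^-14 / 5.37 × 10^-5 = 1.86 × 10^-10
From the ICE table, Ka = x²/(0.5 − x) = 1.86 × 10^-10.
Neglecting x in the denominator: x = √(1.86 × 10^-10 × 0.5) = 9.64 × 10^-6 M
(x/C₀ = 0.0019% < 5%, so the approximation holds.)
pH = −log[H+] = −log(9.64 × 10^-6) = 5.02

pH = 5.02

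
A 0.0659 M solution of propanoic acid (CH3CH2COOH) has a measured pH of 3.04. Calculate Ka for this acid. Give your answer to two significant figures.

[H+] = 10^(-3.04) = 9.12 × 10^-4 M
At equilibrium [HA] = 0.0659 − 9.12 × 10^-4 = 6.50 × 10^-2 M
Ka = [H+][A-]/[HA] = (9.12 × 10^-4)² / 6.50 × 10^-2 = 1.3 × 10^-5

Ka = 1.3 × 10^-5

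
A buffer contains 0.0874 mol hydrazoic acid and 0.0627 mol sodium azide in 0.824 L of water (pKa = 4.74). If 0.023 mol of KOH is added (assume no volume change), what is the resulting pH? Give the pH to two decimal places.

pH = 4.86

After neutralization: n(HN3) = 0.0644 mol, n(N3-) = 0.0857 mol.
pH = pKa + log(n_N3-/n_HN3) = 4.74 + log(0.0857/0.0644) = 4.74 + (+0.124)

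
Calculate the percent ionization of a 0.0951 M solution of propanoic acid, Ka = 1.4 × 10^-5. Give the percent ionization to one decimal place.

1.2%

CH3CH2COOH ⇌ CH3CH2COO- + H+; let x = [H+] at equilibrium.
x ≈ √(Ka·C₀) = √(1.4 × 10^-5 × 0.0951) = 1.15 × 10^-3 M
Fraction ionized = 1.15 × 10^-3 / 0.0951 = 0.0121 → 1.2%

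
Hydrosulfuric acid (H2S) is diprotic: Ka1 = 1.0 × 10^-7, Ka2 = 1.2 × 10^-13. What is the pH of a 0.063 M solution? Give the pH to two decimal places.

Since Ka1 ≫ Ka2, the first ionization dominates [H+].
Ka1 = x²/(0.063 − x) = 1.0 × 10^-7
x ≈ √(1.0 × 10^-7 × 0.063) = 7.94 × 10^-5 M
pH = −log(7.94 × 10^-5) = 4.10

pH = 4.10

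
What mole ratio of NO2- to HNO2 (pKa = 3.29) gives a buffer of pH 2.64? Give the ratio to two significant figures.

pH = pKa + log(r) ⇒ log(r) = 2.64 − 3.29 = -0.65
r = [NO2-]/[HNO2] = 10^(-0.65) = 0.224

ratio = 0.22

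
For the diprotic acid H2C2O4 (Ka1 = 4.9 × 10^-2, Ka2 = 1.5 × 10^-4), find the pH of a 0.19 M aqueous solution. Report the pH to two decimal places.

Since Ka1 ≫ Ka2, the first ionization dominates [H+].
Ka1 = x²/(0.19 − x) = 4.9 × 10^-2
Solving the quadratic: x = (−Ka1 + √(Ka1² + 4·Ka1·C₀))/2 = 7.51 × 10^-2 M
pH = −log(7.51 × 10^-2) = 1.12

pH = 1.12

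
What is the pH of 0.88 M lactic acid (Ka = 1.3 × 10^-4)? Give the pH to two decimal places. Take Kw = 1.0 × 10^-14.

CH3CH(OH)COOH ⇌ CH3CH(OH)COO- + H+
From the ICE table, Ka = [H+]²/(0.88 − [H+]) = 1.3 × 10^-4.
Neglecting [H+] in the denominator: [H+] = √(1.3 × 10^-4 × 0.88) = 1.07 × 10^-2 M
Check: 1.2% ionized — well under 5%, approximation valid.
pH = −log(1.07 × 10^-2) = 1.97

pH = 1.97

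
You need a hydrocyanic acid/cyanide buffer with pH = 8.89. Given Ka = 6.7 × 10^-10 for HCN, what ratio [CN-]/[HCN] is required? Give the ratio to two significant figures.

pKa = -log(6.7 × 10^-10) = 9.174
pH = pKa + log(r) ⇒ log(r) = 8.89 − 9.174 = -0.284
r = [CN-]/[HCN] = 10^(-0.284) = 0.52

ratio = 0.52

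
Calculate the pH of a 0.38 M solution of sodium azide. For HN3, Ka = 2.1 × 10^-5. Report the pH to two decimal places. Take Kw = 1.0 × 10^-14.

N3- is the conjugate base of the weak acid HN3.
Kb = Kw/Ka = 1.0×10^-14 / 2.1 × 10^-5 = 4.76 × 10^-10
Kb = [OH-]²/(0.38 − [OH-]) = 4.76 × 10^-10
Assume [OH-] ≪ 0.38: [OH-] ≈ √(4.76 × 10^-10 × 0.38) = 1.34 × 10^-5 M
Check: 0.0035% ionized — well under 5%, approximation valid.
pOH = 4.87, so pH = 14.00 − pOH = 9.13

pH = 9.13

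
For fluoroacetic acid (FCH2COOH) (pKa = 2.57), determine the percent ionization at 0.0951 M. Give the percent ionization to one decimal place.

15.5%

FCH2COOH ⇌ FCH2COO- + H+; let x = [H+] at equilibrium.
Ka = 10^(−2.57) = 2.69 × 10^-3
Solve x² + 0.00269x − 0.000256 = 0 → x = 1.47 × 10^-2 M
% ionization = x/C₀ × 100% = 1.47 × 10^-2/0.0951 × 100% = 15.5%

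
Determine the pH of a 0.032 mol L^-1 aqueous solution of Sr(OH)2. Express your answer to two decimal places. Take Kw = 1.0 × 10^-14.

Sr(OH)2 is a strong base (each formula unit releases 2 OH-); [OH-] = 0.064 M.
pOH = -log(0.064) = 1.19
pH = 14.00 - 1.19 = 12.81

pH = 12.81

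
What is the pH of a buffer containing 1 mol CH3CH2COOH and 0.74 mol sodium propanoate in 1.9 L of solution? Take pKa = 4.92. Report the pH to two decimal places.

Using pH = pKa + log([base]/[acid]) with [base]/[acid] = 0.74/1:
pH = 4.92 + (-0.131) = 4.79

pH = 4.79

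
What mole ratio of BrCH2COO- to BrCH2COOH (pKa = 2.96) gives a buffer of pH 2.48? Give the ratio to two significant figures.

pH = pKa + log(r) ⇒ log(r) = 2.48 − 2.96 = -0.48
r = [BrCH2COO-]/[BrCH2COOH] = 10^(-0.48) = 0.331

ratio = 0.33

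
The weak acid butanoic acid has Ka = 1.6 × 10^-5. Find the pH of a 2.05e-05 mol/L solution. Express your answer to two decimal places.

CH3(CH2)2COOH ⇌ CH3(CH2)2COO- + H+
Ka = x²/(2.05e-05 − x) = 1.6 × 10^-5
x is not negligible relative to C₀; solve x² + 1.6e-05·x − 3.28e-10 = 0.
x = (−Ka + √(Ka² + 4·Ka·C₀))/2 = 1.18 × 10^-5 M
pH = −log(1.18 × 10^-5) = 4.93

pH = 4.93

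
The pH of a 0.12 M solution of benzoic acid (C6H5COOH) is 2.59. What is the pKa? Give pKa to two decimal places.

pKa = 4.25

[H+] = 10^(-2.59) = 2.57 × 10^-3 M
At equilibrium [HA] = 0.12 − 2.57 × 10^-3 = 1.17 × 10^-1 M
Ka = [H+][A-]/[HA] = (2.57 × 10^-3)² / 1.17 × 10^-1 = 5.65 × 10^-5
pKa = -log(5.65 × 10^-5) = 4.25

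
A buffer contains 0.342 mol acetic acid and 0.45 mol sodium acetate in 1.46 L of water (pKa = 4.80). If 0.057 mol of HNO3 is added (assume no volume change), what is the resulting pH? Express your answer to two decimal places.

pH = 4.79

After neutralization: n(CH3COOH) = 0.399 mol, n(CH3COO-) = 0.393 mol.
Henderson–Hasselbalch with mole ratio 0.393/0.399: pH = 4.80 + (-0.007)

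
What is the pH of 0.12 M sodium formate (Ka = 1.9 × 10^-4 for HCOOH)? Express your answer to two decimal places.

HCOO- is the conjugate base of the weak acid HCOOH.
Kb = Kw/Ka = 1.0×10^-14 / 1.9 × 10^-4 = 5.26 × 10^-11
Kb = [OH-]²/(0.12 − [OH-]) = 5.26 × 10^-11
Neglecting [OH-] in the denominator: [OH-] = √(5.26 × 10^-11 × 0.12) = 2.51 × 10^-6 M
pOH = −log(2.51 × 10^-6) = 5.60; pH = 14.00 − 5.60 = 8.40

pH = 8.40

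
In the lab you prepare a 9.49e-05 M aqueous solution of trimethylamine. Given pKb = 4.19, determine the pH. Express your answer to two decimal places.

(CH3)3N + H2O ⇌ (CH3)3NH+ + OH-
Kb = 10^(−4.19) = 6.46 × 10^-5
From the ICE table, Kb = x²/(9.49e-05 − x) = 6.46 × 10^-5.
The 5% rule fails; solving x² + Kb·x − Kb·C₀ = 0 exactly:
x = [−6.46e-05 + √(6.46e-05² + 2.45e-08)]/2 = 5.24 × 10^-5 M
pOH = 4.28, so pH = 14.00 − pOH = 9.72

pH = 9.72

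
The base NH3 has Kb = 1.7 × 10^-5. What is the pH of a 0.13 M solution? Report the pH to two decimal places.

NH3 + H2O ⇌ NH4+ + OH-
From the ICE table, Kb = [OH-]²/(0.13 − [OH-]) = 1.7 × 10^-5.
Assume [OH-] ≪ 0.13: [OH-] ≈ √(1.7 × 10^-5 × 0.13) = 1.49 × 10^-3 M
([OH-]/C₀ = 1.1% < 5%, so the approximation holds.)
pOH = −log(1.49 × 10^-3) = 2.83; pH = 14.00 − 2.83 = 11.17

pH = 11.17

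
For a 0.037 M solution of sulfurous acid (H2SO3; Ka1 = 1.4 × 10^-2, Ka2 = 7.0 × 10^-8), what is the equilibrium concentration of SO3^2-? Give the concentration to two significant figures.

First ionization gives [H+] ≈ [HSO3-] = 1.68 × 10^-2 M.
Second step: Ka2 = [H+][SO3^2-]/[HSO3-] ≈ [SO3^2-] (since [H+] ≈ [HSO3-]).
So [SO3^2-] ≈ Ka2.

7.0 × 10^-8 M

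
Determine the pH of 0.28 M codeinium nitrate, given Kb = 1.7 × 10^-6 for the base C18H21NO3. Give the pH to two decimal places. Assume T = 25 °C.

C18H22NO3+ is the conjugate acid of the weak base C18H21NO3.
Ka = Kw/Kb = 1.0×10^-14 / 1.7 × 10^-6 = 5.88 × 10^-9
Let x = [H+] at equilibrium. Ka = x²/(0.28 − x).
Neglecting x in the denominator: x = √(5.88 × 10^-9 × 0.28) = 4.06 × 10^-5 M
Check: 0.014% ionized — well under 5%, approximation valid.
pH = −log(4.06 × 10^-5) = 4.39

pH = 4.39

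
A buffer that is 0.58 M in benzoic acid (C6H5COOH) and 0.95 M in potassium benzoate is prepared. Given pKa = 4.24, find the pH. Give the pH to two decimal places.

Henderson–Hasselbalch: pH = pKa + log([C6H5COO-]/[C6H5COOH]) = 4.24 + log(0.95/0.58)
pH = 4.24 + (+0.214) = 4.45

pH = 4.45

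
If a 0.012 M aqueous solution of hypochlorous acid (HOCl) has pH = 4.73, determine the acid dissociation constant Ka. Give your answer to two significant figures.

Ka = 2.9 × 10^-8

[H+] = 10^(-4.73) = 1.86 × 10^-5 M
At equilibrium [HA] = 0.012 − 1.86 × 10^-5 = 1.20 × 10^-2 M
Ka = [H+][A-]/[HA] = (1.86 × 10^-5)² / 1.20 × 10^-2 = 2.9 × 10^-8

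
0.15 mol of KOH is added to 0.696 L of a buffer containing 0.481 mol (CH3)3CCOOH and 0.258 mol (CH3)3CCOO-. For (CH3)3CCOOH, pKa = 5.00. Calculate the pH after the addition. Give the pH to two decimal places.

pH = 5.09

OH- converts (CH3)3CCOOH to (CH3)3CCOO-: (CH3)3CCOOH → 0.331 mol, (CH3)3CCOO- → 0.408 mol.
Henderson–Hasselbalch with mole ratio 0.408/0.331: pH = 5.00 + (+0.091)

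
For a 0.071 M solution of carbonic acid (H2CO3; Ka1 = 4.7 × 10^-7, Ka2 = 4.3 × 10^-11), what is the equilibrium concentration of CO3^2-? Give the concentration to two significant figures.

First ionization gives [H+] ≈ [HCO3-] = 1.83 × 10^-4 M.
Second step: Ka2 = [H+][CO3^2-]/[HCO3-] ≈ [CO3^2-] (since [H+] ≈ [HCO3-]).
So [CO3^2-] ≈ Ka2.

4.3 × 10^-11 M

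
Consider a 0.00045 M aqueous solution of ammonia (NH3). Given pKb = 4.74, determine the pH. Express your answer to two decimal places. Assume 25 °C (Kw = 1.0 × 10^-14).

pH = 9.91

NH3 + H2O ⇌ NH4+ + OH-
Kb = 10^(−4.74) = 1.82 × 10^-5
From the ICE table, Kb = x²/(0.00045 − x) = 1.82 × 10^-5.
Here C₀/Kb ≈ 24.7, so the small-x approximation fails. Use the quadratic:
x = (−Kb + √(Kb² + 4·Kb·C₀))/2 = 8.19 × 10^-5 M
pOH = 4.09, so pH = 14.00 − pOH = 9.91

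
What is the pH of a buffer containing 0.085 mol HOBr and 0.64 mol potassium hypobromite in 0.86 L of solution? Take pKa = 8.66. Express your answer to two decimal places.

pH = 9.54

Using pH = pKa + log([base]/[acid]) with [base]/[acid] = 0.64/0.085:
pH = 8.66 + (+0.877) = 9.54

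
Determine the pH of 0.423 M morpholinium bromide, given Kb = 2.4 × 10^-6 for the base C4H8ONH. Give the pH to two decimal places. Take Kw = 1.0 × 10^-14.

C4H8ONH2+ is the conjugate acid of the weak base C4H8ONH.
Ka = Kw/Kb = 1.0×10^-14 / 2.4 × 10^-6 = 4.17 × 10^-9
Ka = x²/(0.423 − x) = 4.17 × 10^-9
Assume x ≪ 0.423: x ≈ √(4.17 × 10^-9 × 0.423) = 4.20 × 10^-5 M
pH = −log[H+] = −log(4.20 × 10^-5) = 4.38

pH = 4.38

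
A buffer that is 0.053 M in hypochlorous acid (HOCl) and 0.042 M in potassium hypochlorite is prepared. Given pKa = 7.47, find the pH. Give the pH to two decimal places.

pH = 7.37

Henderson–Hasselbalch: pH = pKa + log([OCl-]/[HOCl]) = 7.47 + log(0.042/0.053)
pH = 7.47 + (-0.101) = 7.37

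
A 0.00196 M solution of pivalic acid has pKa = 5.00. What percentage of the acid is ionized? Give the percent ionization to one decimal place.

6.9%

(CH3)3CCOOH ⇌ (CH3)3CCOO- + H+; let x = [H+] at equilibrium.
Ka = 10^(−5.00) = 1.00 × 10^-5
Solve x² + 1e-05x − 1.96e-08 = 0 → x = 1.35 × 10^-4 M
% ionization = x/C₀ × 100% = 1.35 × 10^-4/0.00196 × 100% = 6.9%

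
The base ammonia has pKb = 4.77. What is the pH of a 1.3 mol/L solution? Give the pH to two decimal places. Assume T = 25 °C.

pH = 11.67

NH3 + H2O ⇌ NH4+ + OH-
Kb = 10^(−4.77) = 1.70 × 10^-5
From the ICE table, Kb = x²/(1.3 − x) = 1.70 × 10^-5.
Neglecting x in the denominator: x = √(1.70 × 10^-5 × 1.3) = 4.70 × 10^-3 M
pOH = 2.33, so pH = 14.00 − pOH = 11.67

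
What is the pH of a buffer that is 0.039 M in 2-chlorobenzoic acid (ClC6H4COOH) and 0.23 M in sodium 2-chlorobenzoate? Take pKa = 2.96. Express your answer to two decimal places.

pH = 3.73

Henderson–Hasselbalch: pH = pKa + log([ClC6H4COO-]/[ClC6H4COOH]) = 2.96 + log(0.23/0.039)
pH = 2.96 + (+0.771) = 3.73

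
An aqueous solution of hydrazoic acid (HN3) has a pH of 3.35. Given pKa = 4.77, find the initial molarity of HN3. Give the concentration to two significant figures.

C₀ = 1.2 × 10^-2 M

[H+] = 10^(-3.35) = 4.47 × 10^-4 M = x
Ka = 10^(−4.77) = 1.70 × 10^-5
Ka = x²/(C₀ − x) ⇒ C₀ = x + x²/Ka
C₀ = 4.47 × 10^-4 + (4.47 × 10^-4)²/(1.70 × 10^-5) = 1.22 × 10^-2 M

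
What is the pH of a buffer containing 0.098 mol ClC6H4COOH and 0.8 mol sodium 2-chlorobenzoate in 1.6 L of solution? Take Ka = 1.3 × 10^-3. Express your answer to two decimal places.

pH = 3.80

pKa = −log(1.3 × 10^-3) = 2.886
Henderson–Hasselbalch: pH = pKa + log([ClC6H4COO-]/[ClC6H4COOH]) = 2.886 + log(0.8/0.098)
pH = 2.886 + (+0.912) = 3.80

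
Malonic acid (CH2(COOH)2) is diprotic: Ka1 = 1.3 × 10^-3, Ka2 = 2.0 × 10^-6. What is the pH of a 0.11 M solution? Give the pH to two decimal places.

Ka1 ≫ Ka2, so treat the first dissociation as the only significant source of H+.
Ka1 = x²/(0.11 − x) = 1.3 × 10^-3
Solving the quadratic: x = (−Ka1 + √(Ka1² + 4·Ka1·C₀))/2 = 1.13 × 10^-2 M
pH = −log(1.13 × 10^-2) = 1.95

pH = 1.95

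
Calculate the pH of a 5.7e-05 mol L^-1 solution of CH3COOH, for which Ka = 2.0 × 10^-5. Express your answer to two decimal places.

pH = 4.60

CH3COOH ⇌ CH3COO- + H+
Ka = [H+]²/(5.7e-05 − [H+]) = 2.0 × 10^-5
The 5% rule fails; solving [H+]² + Ka·[H+] − Ka·C₀ = 0 exactly:
[H+] = [−2e-05 + √(2e-05² + 4.56e-09)]/2 = 2.52 × 10^-5 M
pH = −log(2.52 × 10^-5) = 4.60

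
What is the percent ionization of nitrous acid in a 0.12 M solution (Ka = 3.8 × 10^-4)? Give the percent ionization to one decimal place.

HNO2 ⇌ NO2- + H+; let x = [H+] at equilibrium.
Solve x² + 0.00038x − 4.56e-05 = 0 → x = 6.57 × 10^-3 M
% ionization = x/C₀ × 100% = 6.57 × 10^-3/0.12 × 100% = 5.5%

5.5%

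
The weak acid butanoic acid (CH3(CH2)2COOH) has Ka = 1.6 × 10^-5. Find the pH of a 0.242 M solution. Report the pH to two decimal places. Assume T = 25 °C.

CH3(CH2)2COOH ⇌ CH3(CH2)2COO- + H+
Ka = x²/(0.242 − x) = 1.6 × 10^-5
Since Ka ≪ C₀, x ≈ √(Ka·C₀) = 1.97 × 10^-3 M.
Check: 0.81% ionized — well under 5%, approximation valid.
pH = −log(1.97 × 10^-3) = 2.71

pH = 2.71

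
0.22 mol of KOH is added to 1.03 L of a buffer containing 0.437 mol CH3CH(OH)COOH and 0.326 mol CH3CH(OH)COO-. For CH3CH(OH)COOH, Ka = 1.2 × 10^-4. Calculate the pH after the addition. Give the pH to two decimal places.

OH- converts CH3CH(OH)COOH to CH3CH(OH)COO-: CH3CH(OH)COOH → 0.217 mol, CH3CH(OH)COO- → 0.546 mol.
pKa = −log(1.2 × 10^-4) = 3.921
pH = pKa + log(n_CH3CH(OH)COO-/n_CH3CH(OH)COOH) = 3.921 + log(0.546/0.217) = 3.921 + (+0.401)

pH = 4.32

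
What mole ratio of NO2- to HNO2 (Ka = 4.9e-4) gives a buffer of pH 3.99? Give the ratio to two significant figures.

ratio = 4.8

pKa = -log(4.9 × 10^-4) = 3.310
pH = pKa + log(r) ⇒ log(r) = 3.99 − 3.310 = +0.680
r = [NO2-]/[HNO2] = 10^(+0.680) = 4.79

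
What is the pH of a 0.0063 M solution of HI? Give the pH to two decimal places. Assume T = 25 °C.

pH = 2.20

HI is a strong acid and dissociates completely, so [H+] = 0.0063 M.
pH = -log(0.0063) = 2.20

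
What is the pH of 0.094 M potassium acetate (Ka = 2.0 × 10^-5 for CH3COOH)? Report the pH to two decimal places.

pH = 8.84

CH3COO- is the conjugate base of the weak acid CH3COOH.
Kb = Kw/Ka = 1.0×10^-14 / 2.0 × 10^-5 = 5.00 × 10^-10
Let x = [OH-] at equilibrium. Kb = x²/(0.094 − x).
Assume x ≪ 0.094: x ≈ √(5.00 × 10^-10 × 0.094) = 6.86 × 10^-6 M
Check: 0.0073% ionized — well under 5%, approximation valid.
pOH = −log(6.86 × 10^-6) = 5.16; pH = 14.00 − 5.16 = 8.84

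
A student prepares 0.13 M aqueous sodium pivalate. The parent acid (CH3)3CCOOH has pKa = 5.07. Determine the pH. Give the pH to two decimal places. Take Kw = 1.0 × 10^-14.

(CH3)3CCOO- is the conjugate base of the weak acid (CH3)3CCOOH.
Ka = 10^(−5.07) = 8.51 × 10^-6
Kb = Kw/Ka = 1.0×10^-14 / 8.51 × 10^-6 = 1.18 × 10^-9
From the ICE table, Kb = [OH-]²/(0.13 − [OH-]) = 1.18 × 10^-9.
Since Kb ≪ C₀, [OH-] ≈ √(Kb·C₀) = 1.24 × 10^-5 M.
pOH = −log(1.24 × 10^-5) = 4.91; pH = 14.00 − 4.91 = 9.09

pH = 9.09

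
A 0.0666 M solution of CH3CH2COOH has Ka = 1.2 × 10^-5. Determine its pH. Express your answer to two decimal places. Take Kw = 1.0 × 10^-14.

pH = 3.05

CH3CH2COOH ⇌ CH3CH2COO- + H+
Let x = [H+] at equilibrium. Ka = x²/(0.0666 − x).
Neglecting x in the denominator: x = √(1.2 × 10^-5 × 0.0666) = 8.94 × 10^-4 M
(x/C₀ = 1.3% < 5%, so the approximation holds.)
pH = −log[H+] = −log(8.94 × 10^-4) = 3.05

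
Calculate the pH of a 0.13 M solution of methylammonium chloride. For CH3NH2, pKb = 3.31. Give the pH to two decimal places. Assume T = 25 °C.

CH3NH3+ is the conjugate acid of the weak base CH3NH2.
Kb = 10^(−3.31) = 4.90 × 10^-4
Ka = Kw/Kb = 1.0×10^-14 / 4.90 × 10^-4 = 2.04 × 10^-11
Ka = [H+]²/(0.13 − [H+]) = 2.04 × 10^-11
Neglecting [H+] in the denominator: [H+] = √(2.04 × 10^-11 × 0.13) = 1.63 × 10^-6 M
pH = −log[H+] = −log(1.63 × 10^-6) = 5.79

pH = 5.79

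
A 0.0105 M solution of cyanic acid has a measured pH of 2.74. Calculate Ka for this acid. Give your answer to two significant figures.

[H+] = 10^(-2.74) = 1.82 × 10^-3 M
At equilibrium [HA] = 0.0105 − 1.82 × 10^-3 = 8.68 × 10^-3 M
Ka = [H+][A-]/[HA] = (1.82 × 10^-3)² / 8.68 × 10^-3 = 3.8 × 10^-4

Ka = 3.8 × 10^-4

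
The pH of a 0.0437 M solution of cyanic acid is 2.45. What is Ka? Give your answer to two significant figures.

[H+] = 10^(-2.45) = 3.55 × 10^-3 M
At equilibrium [HA] = 0.0437 − 3.55 × 10^-3 = 4.02 × 10^-2 M
Ka = [H+][A-]/[HA] = (3.55 × 10^-3)² / 4.02 × 10^-2 = 3.1 × 10^-4

Ka = 3.1 × 10^-4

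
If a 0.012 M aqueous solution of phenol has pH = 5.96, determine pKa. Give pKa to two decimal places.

[H+] = 10^(-5.96) = 1.10 × 10^-6 M
At equilibrium [HA] = 0.012 − 1.10 × 10^-6 = 1.20 × 10^-2 M
Ka = [H+][A-]/[HA] = (1.10 × 10^-6)² / 1.20 × 10^-2 = 1.01 × 10^-10
pKa = -log(1.01 × 10^-10) = 10.00

pKa = 10.00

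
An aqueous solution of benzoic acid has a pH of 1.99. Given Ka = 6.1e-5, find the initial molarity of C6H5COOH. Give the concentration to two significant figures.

[H+] = 10^(-1.99) = 1.02 × 10^-2 M = x
Ka = x²/(C₀ − x) ⇒ C₀ = x + x²/Ka
C₀ = 1.02 × 10^-2 + (1.02 × 10^-2)²/(6.1 × 10^-5) = 1.72 M

C₀ = 1.7 M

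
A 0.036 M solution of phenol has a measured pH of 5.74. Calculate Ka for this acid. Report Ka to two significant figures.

Ka = 9.2 × 10^-11

[H+] = 10^(-5.74) = 1.82 × 10^-6 M
At equilibrium [HA] = 0.036 − 1.82 × 10^-6 = 3.60 × 10^-2 M
Ka = [H+][A-]/[HA] = (1.82 × 10^-6)² / 3.60 × 10^-2 = 9.2 × 10^-11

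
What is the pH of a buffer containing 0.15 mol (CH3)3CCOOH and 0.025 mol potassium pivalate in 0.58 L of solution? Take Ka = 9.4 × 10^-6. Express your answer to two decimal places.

pKa = −log(9.4 × 10^-6) = 5.027
Using pH = pKa + log([base]/[acid]) with [base]/[acid] = 0.025/0.15:
pH = 5.027 + (-0.778) = 4.25

pH = 4.25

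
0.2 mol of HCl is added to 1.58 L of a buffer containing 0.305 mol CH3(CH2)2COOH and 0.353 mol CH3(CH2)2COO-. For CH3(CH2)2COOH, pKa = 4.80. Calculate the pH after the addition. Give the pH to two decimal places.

After neutralization: n(CH3(CH2)2COOH) = 0.505 mol, n(CH3(CH2)2COO-) = 0.153 mol.
pH = pKa + log(n_CH3(CH2)2COO-/n_CH3(CH2)2COOH) = 4.80 + log(0.153/0.505) = 4.80 + (-0.519)

pH = 4.28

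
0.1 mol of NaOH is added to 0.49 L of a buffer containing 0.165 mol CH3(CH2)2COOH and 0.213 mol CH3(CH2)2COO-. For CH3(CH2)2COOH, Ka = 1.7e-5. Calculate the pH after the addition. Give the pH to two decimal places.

pH = 5.45

After neutralization: n(CH3(CH2)2COOH) = 0.065 mol, n(CH3(CH2)2COO-) = 0.313 mol.
pKa = −log(1.7 × 10^-5) = 4.770
pH = pKa + log([A⁻]/[HA]) = 4.770 + log(0.313/0.065) = 4.770 +0.683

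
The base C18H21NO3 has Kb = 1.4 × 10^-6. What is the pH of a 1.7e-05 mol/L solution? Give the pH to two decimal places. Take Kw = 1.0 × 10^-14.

pH = 8.63

C18H21NO3 + H2O ⇌ C18H22NO3+ + OH-
Let x = [OH-] at equilibrium. Kb = x²/(1.7e-05 − x).
Here C₀/Kb ≈ 12.1, so the small-x approximation fails. Use the quadratic:
x = (−Kb + √(Kb² + 4·Kb·C₀))/2 = 4.23 × 10^-6 M
pOH = −log(4.23 × 10^-6) = 5.37; pH = 14.00 − 5.37 = 8.63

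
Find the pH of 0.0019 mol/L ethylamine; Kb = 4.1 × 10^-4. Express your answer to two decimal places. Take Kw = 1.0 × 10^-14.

pH = 10.85

C2H5NH2 + H2O ⇌ C2H5NH3+ + OH-
Kb = [OH-]²/(0.0019 − [OH-]) = 4.1 × 10^-4
The 5% rule fails; solving [OH-]² + Kb·[OH-] − Kb·C₀ = 0 exactly:
[OH-] = [−0.00041 + √(0.00041² + 3.12e-06)]/2 = 7.01 × 10^-4 M
pOH = 3.15, so pH = 14.00 − pOH = 10.85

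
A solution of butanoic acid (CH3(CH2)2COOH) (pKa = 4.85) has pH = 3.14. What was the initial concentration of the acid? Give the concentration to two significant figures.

C₀ = 3.8 × 10^-2 M

[H+] = 10^(-3.14) = 7.24 × 10^-4 M = x
Ka = 10^(−4.85) = 1.41 × 10^-5
Ka = x²/(C₀ − x) ⇒ C₀ = x + x²/Ka
C₀ = 7.24 × 10^-4 + (7.24 × 10^-4)²/(1.41 × 10^-5) = 3.79 × 10^-2 M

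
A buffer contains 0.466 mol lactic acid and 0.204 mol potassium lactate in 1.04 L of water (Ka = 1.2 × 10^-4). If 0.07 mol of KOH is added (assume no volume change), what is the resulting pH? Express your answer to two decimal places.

pH = 3.76

After neutralization: n(CH3CH(OH)COOH) = 0.396 mol, n(CH3CH(OH)COO-) = 0.274 mol.
pKa = −log(1.2 × 10^-4) = 3.921
pH = pKa + log(n_CH3CH(OH)COO-/n_CH3CH(OH)COOH) = 3.921 + log(0.274/0.396) = 3.921 + (-0.160)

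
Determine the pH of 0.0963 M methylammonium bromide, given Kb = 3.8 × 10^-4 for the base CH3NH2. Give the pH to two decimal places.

CH3NH3+ is the conjugate acid of the weak base CH3NH2.
Ka = Kw/Kb = 1.0×10^-14 / 3.8 × 10^-4 = 2.63 × 10^-11
From the ICE table, Ka = x²/(0.0963 − x) = 2.63 × 10^-11.
Neglecting x in the denominator: x = √(2.63 × 10^-11 × 0.0963) = 1.59 × 10^-6 M
Check: 0.0017% ionized — well under 5%, approximation valid.
pH = −log[H+] = −log(1.59 × 10^-6) = 5.80

pH = 5.80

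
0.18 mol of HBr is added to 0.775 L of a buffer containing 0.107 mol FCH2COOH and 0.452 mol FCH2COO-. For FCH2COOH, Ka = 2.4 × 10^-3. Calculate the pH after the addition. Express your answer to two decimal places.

pH = 2.60

After neutralization: n(FCH2COOH) = 0.287 mol, n(FCH2COO-) = 0.272 mol.
pKa = −log(2.4 × 10^-3) = 2.620
pH = pKa + log([A⁻]/[HA]) = 2.620 + log(0.272/0.287) = 2.620 -0.023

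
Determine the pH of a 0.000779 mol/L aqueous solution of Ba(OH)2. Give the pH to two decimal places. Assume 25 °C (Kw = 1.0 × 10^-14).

pH = 11.19

Ba(OH)2 is a strong base (each formula unit releases 2 OH-); [OH-] = 0.00156 M.
pOH = -log(0.00156) = 2.81
pH = 14.00 - 2.81 = 11.19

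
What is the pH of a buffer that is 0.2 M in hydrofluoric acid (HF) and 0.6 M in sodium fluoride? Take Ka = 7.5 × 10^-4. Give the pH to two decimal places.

pKa = −log(7.5 × 10^-4) = 3.125
Henderson–Hasselbalch: pH = pKa + log([F-]/[HF]) = 3.125 + log(0.6/0.2)
pH = 3.125 + (+0.477) = 3.60

pH = 3.60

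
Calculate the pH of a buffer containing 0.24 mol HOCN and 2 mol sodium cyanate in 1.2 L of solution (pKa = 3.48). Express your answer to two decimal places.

pH = 4.40

Using pH = pKa + log([base]/[acid]) with [base]/[acid] = 2/0.24:
pH = 3.48 + (+0.921) = 4.40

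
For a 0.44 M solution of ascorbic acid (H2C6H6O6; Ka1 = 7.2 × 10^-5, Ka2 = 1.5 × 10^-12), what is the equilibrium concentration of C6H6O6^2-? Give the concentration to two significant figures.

1.5 × 10^-12 M

First ionization gives [H+] ≈ [HC6H6O6-] = 5.63 × 10^-3 M.
Second step: Ka2 = [H+][C6H6O6^2-]/[HC6H6O6-] ≈ [C6H6O6^2-] (since [H+] ≈ [HC6H6O6-]).
So [C6H6O6^2-] ≈ Ka2.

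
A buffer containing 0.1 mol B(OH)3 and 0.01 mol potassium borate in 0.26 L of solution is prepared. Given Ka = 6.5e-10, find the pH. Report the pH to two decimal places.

pKa = −log(6.5 × 10^-10) = 9.187
pH = pKa + log([A⁻]/[HA]) = 9.187 + log(0.01/0.1)
pH = 9.187 + (-1.000) = 8.19

pH = 8.19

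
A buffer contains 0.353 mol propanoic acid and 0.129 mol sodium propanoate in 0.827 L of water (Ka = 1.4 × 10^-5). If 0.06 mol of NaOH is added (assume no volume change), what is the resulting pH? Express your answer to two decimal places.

OH- converts CH3CH2COOH to CH3CH2COO-: CH3CH2COOH → 0.293 mol, CH3CH2COO- → 0.189 mol.
pKa = −log(1.4 × 10^-5) = 4.854
Henderson–Hasselbalch with mole ratio 0.189/0.293: pH = 4.854 + (-0.190)

pH = 4.66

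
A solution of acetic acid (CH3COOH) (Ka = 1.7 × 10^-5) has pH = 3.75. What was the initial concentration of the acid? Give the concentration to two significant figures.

C₀ = 2.0 × 10^-3 M

[H+] = 10^(-3.75) = 1.78 × 10^-4 M = x
Ka = x²/(C₀ − x) ⇒ C₀ = x + x²/Ka
C₀ = 1.78 × 10^-4 + (1.78 × 10^-4)²/(1.7 × 10^-5) = 2.04 × 10^-3 M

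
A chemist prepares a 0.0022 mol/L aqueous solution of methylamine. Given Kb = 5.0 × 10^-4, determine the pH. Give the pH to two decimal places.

CH3NH2 + H2O ⇌ CH3NH3+ + OH-
Kb = [OH-]²/(0.0022 − [OH-]) = 5.0 × 10^-4
Here C₀/Kb ≈ 4.4, so the small-[OH-] approximation fails. Use the quadratic:
[OH-] = (−Kb + √(Kb² + 4·Kb·C₀))/2 = 8.28 × 10^-4 M
pOH = −log(8.28 × 10^-4) = 3.08; pH = 14.00 − 3.08 = 10.92

pH = 10.92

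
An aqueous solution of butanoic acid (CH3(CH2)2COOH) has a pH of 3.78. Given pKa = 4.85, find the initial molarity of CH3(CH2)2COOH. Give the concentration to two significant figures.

C₀ = 2.1 × 10^-3 M

[H+] = 10^(-3.78) = 1.66 × 10^-4 M = x
Ka = 10^(−4.85) = 1.41 × 10^-5
Ka = x²/(C₀ − x) ⇒ C₀ = x + x²/Ka
C₀ = 1.66 × 10^-4 + (1.66 × 10^-4)²/(1.41 × 10^-5) = 2.12 × 10^-3 M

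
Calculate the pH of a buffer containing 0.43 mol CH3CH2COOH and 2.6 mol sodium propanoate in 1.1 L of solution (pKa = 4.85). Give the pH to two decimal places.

Using pH = pKa + log([base]/[acid]) with [base]/[acid] = 2.6/0.43:
pH = 4.85 + (+0.782) = 5.63

pH = 5.63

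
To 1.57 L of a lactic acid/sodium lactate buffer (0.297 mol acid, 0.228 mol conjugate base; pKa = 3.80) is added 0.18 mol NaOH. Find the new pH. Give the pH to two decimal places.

pH = 4.34

After neutralization: n(CH3CH(OH)COOH) = 0.117 mol, n(CH3CH(OH)COO-) = 0.408 mol.
pH = pKa + log(n_CH3CH(OH)COO-/n_CH3CH(OH)COOH) = 3.80 + log(0.408/0.117) = 3.80 + (+0.542)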